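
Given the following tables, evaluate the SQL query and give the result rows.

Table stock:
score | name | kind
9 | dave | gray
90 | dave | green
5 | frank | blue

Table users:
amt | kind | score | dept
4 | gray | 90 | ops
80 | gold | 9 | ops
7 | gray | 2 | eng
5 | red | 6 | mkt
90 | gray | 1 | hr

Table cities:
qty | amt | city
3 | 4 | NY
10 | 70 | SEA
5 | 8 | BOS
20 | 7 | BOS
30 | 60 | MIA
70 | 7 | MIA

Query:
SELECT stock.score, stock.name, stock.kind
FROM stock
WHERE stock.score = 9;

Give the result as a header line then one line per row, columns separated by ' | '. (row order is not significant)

== RESULT ==
stock.score | stock.name | stock.kind
9 | dave | gray

Derivation:
After WHERE (1 rows):
stock.score | stock.name | stock.kind
9 | dave | gray
After SELECT (1 rows):
stock.score | stock.name | stock.kind
9 | dave | gray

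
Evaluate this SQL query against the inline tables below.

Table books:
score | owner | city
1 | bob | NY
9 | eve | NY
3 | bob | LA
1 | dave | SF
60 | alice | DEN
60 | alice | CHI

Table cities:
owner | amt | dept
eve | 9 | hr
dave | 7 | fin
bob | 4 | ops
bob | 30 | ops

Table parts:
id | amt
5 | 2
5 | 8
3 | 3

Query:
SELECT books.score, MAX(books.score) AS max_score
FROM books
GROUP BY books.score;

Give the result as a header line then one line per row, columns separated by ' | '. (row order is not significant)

== RESULT ==
books.score | max_score
1 | 1
9 | 9
3 | 3
60 | 60

Derivation:
After GROUP BY (4 rows):
books.score | max_score
1 | 1
9 | 9
3 | 3
60 | 60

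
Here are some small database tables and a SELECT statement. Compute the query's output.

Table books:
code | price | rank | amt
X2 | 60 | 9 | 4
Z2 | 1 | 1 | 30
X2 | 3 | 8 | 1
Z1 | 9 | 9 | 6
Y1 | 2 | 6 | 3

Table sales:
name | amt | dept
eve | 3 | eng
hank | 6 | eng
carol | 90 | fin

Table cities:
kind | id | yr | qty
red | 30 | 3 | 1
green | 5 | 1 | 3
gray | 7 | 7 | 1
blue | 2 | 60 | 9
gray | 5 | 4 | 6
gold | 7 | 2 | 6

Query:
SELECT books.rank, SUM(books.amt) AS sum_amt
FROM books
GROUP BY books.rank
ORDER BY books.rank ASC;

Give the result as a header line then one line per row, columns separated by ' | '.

After GROUP BY (4 rows):
books.rank | sum_amt
9 | 10
1 | 30
8 | 1
6 | 3
After ORDER BY (4 rows):
books.rank | sum_amt
1 | 30
6 | 3
8 | 1
9 | 10

== RESULT ==
books.rank | sum_amt
1 | 30
6 | 3
8 | 1
9 | 10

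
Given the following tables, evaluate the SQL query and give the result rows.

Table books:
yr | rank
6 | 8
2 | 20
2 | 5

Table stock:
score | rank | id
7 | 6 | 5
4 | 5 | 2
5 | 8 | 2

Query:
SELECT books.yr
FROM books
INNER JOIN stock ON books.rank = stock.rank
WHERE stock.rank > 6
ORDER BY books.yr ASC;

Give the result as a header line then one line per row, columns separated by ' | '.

After JOIN stock (2 rows):
books.yr | books.rank | stock.score | stock.rank | stock.id
6 | 8 | 5 | 8 | 2
2 | 5 | 4 | 5 | 2
After WHERE (1 rows):
books.yr | books.rank | stock.score | stock.rank | stock.id
6 | 8 | 5 | 8 | 2
After SELECT (1 rows):
books.yr
6
After ORDER BY (1 rows):
books.yr
6

== RESULT ==
books.yr
6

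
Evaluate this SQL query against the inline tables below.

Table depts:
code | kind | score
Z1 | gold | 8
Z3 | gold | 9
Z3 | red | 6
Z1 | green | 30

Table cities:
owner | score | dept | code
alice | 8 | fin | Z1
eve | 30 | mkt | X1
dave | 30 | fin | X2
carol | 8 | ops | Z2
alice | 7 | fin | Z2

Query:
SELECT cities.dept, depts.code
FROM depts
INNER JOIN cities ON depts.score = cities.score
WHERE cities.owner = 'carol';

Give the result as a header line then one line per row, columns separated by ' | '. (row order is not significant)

After JOIN cities (4 rows):
depts.code | depts.kind | depts.score | cities.owner | cities.score | cities.dept | cities.code
Z1 | gold | 8 | alice | 8 | fin | Z1
Z1 | gold | 8 | carol | 8 | ops | Z2
Z1 | green | 30 | eve | 30 | mkt | X1
Z1 | green | 30 | dave | 30 | fin | X2
After WHERE (1 rows):
depts.code | depts.kind | depts.score | cities.owner | cities.score | cities.dept | cities.code
Z1 | gold | 8 | carol | 8 | ops | Z2
After SELECT (1 rows):
cities.dept | depts.code
ops | Z1

== RESULT ==
cities.dept | depts.code
ops | Z1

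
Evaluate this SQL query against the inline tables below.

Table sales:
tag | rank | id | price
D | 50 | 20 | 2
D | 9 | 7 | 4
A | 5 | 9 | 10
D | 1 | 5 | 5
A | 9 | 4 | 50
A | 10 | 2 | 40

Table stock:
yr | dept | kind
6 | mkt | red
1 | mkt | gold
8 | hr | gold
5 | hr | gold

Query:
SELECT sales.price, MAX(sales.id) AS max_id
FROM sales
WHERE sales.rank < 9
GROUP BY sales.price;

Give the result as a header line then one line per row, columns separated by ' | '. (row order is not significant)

== RESULT ==
sales.price | max_id
10 | 9
5 | 5

Derivation:
After WHERE (2 rows):
sales.tag | sales.rank | sales.id | sales.price
A | 5 | 9 | 10
D | 1 | 5 | 5
After GROUP BY (2 rows):
sales.price | max_id
10 | 9
5 | 5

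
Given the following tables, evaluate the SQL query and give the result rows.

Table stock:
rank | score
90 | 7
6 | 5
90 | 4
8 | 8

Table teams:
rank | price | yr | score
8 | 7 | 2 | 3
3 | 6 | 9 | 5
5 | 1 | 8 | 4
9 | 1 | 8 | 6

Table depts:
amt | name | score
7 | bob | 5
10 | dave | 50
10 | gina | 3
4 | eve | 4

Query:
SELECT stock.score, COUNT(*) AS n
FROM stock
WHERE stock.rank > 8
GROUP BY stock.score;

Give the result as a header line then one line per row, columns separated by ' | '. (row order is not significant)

After WHERE (2 rows):
stock.rank | stock.score
90 | 7
90 | 4
After GROUP BY (2 rows):
stock.score | n
7 | 1
4 | 1

== RESULT ==
stock.score | n
7 | 1
4 | 1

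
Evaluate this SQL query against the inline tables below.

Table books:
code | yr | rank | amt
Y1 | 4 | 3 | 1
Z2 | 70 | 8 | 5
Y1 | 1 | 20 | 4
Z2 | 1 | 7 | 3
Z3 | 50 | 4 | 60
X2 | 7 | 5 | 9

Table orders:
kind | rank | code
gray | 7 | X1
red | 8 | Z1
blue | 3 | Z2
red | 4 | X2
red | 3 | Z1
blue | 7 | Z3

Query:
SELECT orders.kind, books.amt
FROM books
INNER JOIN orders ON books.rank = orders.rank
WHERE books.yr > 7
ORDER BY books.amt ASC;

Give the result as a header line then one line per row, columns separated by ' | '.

== RESULT ==
orders.kind | books.amt
red | 5
red | 60

Derivation:
After JOIN orders (6 rows):
books.code | books.yr | books.rank | books.amt | orders.kind | orders.rank | orders.code
Y1 | 4 | 3 | 1 | blue | 3 | Z2
Y1 | 4 | 3 | 1 | red | 3 | Z1
Z2 | 70 | 8 | 5 | red | 8 | Z1
Z2 | 1 | 7 | 3 | gray | 7 | X1
Z2 | 1 | 7 | 3 | blue | 7 | Z3
Z3 | 50 | 4 | 60 | red | 4 | X2
After WHERE (2 rows):
books.code | books.yr | books.rank | books.amt | orders.kind | orders.rank | orders.code
Z2 | 70 | 8 | 5 | red | 8 | Z1
Z3 | 50 | 4 | 60 | red | 4 | X2
After SELECT (2 rows):
orders.kind | books.amt
red | 5
red | 60
After ORDER BY (2 rows):
orders.kind | books.amt
red | 5
red | 60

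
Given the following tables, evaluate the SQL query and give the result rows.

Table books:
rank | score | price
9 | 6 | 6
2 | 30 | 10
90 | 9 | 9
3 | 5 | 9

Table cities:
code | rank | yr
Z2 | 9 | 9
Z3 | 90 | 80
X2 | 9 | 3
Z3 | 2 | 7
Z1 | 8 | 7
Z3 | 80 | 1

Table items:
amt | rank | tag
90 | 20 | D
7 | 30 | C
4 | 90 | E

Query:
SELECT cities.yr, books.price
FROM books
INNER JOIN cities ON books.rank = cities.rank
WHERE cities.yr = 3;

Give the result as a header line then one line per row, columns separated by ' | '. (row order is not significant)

== RESULT ==
cities.yr | books.price
3 | 6

Derivation:
After JOIN cities (4 rows):
books.rank | books.score | books.price | cities.code | cities.rank | cities.yr
9 | 6 | 6 | Z2 | 9 | 9
9 | 6 | 6 | X2 | 9 | 3
2 | 30 | 10 | Z3 | 2 | 7
90 | 9 | 9 | Z3 | 90 | 80
After WHERE (1 rows):
books.rank | books.score | books.price | cities.code | cities.rank | cities.yr
9 | 6 | 6 | X2 | 9 | 3
After SELECT (1 rows):
cities.yr | books.price
3 | 6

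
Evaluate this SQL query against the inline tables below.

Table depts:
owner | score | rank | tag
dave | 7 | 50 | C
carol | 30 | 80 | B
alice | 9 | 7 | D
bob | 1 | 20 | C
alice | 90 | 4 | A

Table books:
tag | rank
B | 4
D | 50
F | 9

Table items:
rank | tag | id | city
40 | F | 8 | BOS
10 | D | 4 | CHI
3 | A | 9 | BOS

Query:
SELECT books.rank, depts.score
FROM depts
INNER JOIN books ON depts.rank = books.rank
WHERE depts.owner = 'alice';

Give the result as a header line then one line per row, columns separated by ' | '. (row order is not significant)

After JOIN books (2 rows):
depts.owner | depts.score | depts.rank | depts.tag | books.tag | books.rank
dave | 7 | 50 | C | D | 50
alice | 90 | 4 | A | B | 4
After WHERE (1 rows):
depts.owner | depts.score | depts.rank | depts.tag | books.tag | books.rank
alice | 90 | 4 | A | B | 4
After SELECT (1 rows):
books.rank | depts.score
4 | 90

== RESULT ==
books.rank | depts.score
4 | 90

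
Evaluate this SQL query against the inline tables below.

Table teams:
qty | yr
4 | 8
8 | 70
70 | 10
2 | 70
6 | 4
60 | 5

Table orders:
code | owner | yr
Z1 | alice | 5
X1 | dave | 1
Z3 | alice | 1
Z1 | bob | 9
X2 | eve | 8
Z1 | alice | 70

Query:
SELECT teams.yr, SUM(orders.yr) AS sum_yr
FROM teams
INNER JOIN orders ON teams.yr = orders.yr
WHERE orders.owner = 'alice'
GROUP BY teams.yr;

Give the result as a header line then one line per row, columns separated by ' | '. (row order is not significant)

After JOIN orders (4 rows):
teams.qty | teams.yr | orders.code | orders.owner | orders.yr
4 | 8 | X2 | eve | 8
8 | 70 | Z1 | alice | 70
2 | 70 | Z1 | alice | 70
60 | 5 | Z1 | alice | 5
After WHERE (3 rows):
teams.qty | teams.yr | orders.code | orders.owner | orders.yr
8 | 70 | Z1 | alice | 70
2 | 70 | Z1 | alice | 70
60 | 5 | Z1 | alice | 5
After GROUP BY (2 rows):
teams.yr | sum_yr
70 | 140
5 | 5

== RESULT ==
teams.yr | sum_yr
70 | 140
5 | 5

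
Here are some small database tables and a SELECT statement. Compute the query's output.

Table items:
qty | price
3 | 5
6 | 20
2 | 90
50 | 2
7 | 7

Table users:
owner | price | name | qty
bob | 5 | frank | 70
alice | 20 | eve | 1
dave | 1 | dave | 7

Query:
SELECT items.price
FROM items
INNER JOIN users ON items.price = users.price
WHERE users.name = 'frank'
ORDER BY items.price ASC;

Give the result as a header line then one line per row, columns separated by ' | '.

After JOIN users (2 rows):
items.qty | items.price | users.owner | users.price | users.name | users.qty
3 | 5 | bob | 5 | frank | 70
6 | 20 | alice | 20 | eve | 1
After WHERE (1 rows):
items.qty | items.price | users.owner | users.price | users.name | users.qty
3 | 5 | bob | 5 | frank | 70
After SELECT (1 rows):
items.price
5
After ORDER BY (1 rows):
items.price
5

== RESULT ==
items.price
5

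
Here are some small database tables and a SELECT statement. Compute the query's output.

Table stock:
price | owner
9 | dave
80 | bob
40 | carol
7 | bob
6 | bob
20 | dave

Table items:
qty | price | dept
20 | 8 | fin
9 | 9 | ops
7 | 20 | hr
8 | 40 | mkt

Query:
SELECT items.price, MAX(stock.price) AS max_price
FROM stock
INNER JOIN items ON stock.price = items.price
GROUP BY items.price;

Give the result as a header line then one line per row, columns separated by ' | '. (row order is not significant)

After JOIN items (3 rows):
stock.price | stock.owner | items.qty | items.price | items.dept
9 | dave | 9 | 9 | ops
40 | carol | 8 | 40 | mkt
20 | dave | 7 | 20 | hr
After GROUP BY (3 rows):
items.price | max_price
9 | 9
40 | 40
20 | 20

== RESULT ==
items.price | max_price
9 | 9
40 | 40
20 | 20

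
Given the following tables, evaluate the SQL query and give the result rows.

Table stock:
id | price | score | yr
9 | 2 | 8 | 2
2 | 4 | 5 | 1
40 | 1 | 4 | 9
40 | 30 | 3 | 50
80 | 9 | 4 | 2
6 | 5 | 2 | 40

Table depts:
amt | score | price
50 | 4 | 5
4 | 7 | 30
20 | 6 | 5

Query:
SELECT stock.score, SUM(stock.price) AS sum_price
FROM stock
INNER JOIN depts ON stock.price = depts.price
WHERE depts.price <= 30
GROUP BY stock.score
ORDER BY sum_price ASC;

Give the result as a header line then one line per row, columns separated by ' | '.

After JOIN depts (3 rows):
stock.id | stock.price | stock.score | stock.yr | depts.amt | depts.score | depts.price
40 | 30 | 3 | 50 | 4 | 7 | 30
6 | 5 | 2 | 40 | 50 | 4 | 5
6 | 5 | 2 | 40 | 20 | 6 | 5
After WHERE (3 rows):
stock.id | stock.price | stock.score | stock.yr | depts.amt | depts.score | depts.price
40 | 30 | 3 | 50 | 4 | 7 | 30
6 | 5 | 2 | 40 | 50 | 4 | 5
6 | 5 | 2 | 40 | 20 | 6 | 5
After GROUP BY (2 rows):
stock.score | sum_price
3 | 30
2 | 10
After ORDER BY (2 rows):
stock.score | sum_price
2 | 10
3 | 30

== RESULT ==
stock.score | sum_price
2 | 10
3 | 30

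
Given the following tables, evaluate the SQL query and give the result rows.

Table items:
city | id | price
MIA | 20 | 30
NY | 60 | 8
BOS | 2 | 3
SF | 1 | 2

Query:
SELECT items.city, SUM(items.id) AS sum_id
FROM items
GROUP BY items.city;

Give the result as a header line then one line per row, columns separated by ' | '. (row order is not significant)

== RESULT ==
items.city | sum_id
MIA | 20
NY | 60
BOS | 2
SF | 1

Derivation:
After GROUP BY (4 rows):
items.city | sum_id
MIA | 20
NY | 60
BOS | 2
SF | 1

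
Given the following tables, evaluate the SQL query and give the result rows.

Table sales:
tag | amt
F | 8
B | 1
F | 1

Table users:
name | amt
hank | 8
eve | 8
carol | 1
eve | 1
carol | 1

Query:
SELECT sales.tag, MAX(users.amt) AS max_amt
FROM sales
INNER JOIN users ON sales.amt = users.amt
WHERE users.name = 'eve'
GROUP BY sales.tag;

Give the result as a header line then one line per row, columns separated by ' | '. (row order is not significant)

After JOIN users (8 rows):
sales.tag | sales.amt | users.name | users.amt
F | 8 | hank | 8
F | 8 | eve | 8
B | 1 | carol | 1
B | 1 | eve | 1
B | 1 | carol | 1
F | 1 | carol | 1
F | 1 | eve | 1
F | 1 | carol | 1
After WHERE (3 rows):
sales.tag | sales.amt | users.name | users.amt
F | 8 | eve | 8
B | 1 | eve | 1
F | 1 | eve | 1
After GROUP BY (2 rows):
sales.tag | max_amt
F | 8
B | 1

== RESULT ==
sales.tag | max_amt
F | 8
B | 1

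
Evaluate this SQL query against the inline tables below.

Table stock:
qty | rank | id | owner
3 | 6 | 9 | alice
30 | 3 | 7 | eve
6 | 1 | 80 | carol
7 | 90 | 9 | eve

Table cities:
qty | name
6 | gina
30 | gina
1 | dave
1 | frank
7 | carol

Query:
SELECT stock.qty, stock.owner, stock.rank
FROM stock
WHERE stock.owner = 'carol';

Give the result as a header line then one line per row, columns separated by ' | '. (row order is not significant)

== RESULT ==
stock.qty | stock.owner | stock.rank
6 | carol | 1

Derivation:
After WHERE (1 rows):
stock.qty | stock.rank | stock.id | stock.owner
6 | 1 | 80 | carol
After SELECT (1 rows):
stock.qty | stock.owner | stock.rank
6 | carol | 1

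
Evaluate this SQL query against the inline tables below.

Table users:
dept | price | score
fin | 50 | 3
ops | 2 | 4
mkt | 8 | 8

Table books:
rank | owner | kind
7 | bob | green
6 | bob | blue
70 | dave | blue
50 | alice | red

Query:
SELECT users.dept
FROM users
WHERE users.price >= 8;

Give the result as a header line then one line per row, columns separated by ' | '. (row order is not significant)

After WHERE (2 rows):
users.dept | users.price | users.score
fin | 50 | 3
mkt | 8 | 8
After SELECT (2 rows):
users.dept
fin
mkt

== RESULT ==
users.dept
fin
mkt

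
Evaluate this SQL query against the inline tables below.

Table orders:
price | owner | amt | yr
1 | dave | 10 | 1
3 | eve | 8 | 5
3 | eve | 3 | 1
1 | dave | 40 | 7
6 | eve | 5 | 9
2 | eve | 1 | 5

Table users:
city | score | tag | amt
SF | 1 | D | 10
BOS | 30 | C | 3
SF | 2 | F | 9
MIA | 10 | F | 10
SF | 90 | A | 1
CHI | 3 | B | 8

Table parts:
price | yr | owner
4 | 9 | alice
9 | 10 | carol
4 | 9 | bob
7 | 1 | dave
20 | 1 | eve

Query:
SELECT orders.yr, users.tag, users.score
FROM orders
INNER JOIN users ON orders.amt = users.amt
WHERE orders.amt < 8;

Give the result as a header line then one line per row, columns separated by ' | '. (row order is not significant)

After JOIN users (5 rows):
orders.price | orders.owner | orders.amt | orders.yr | users.city | users.score | users.tag | users.amt
1 | dave | 10 | 1 | SF | 1 | D | 10
1 | dave | 10 | 1 | MIA | 10 | F | 10
3 | eve | 8 | 5 | CHI | 3 | B | 8
3 | eve | 3 | 1 | BOS | 30 | C | 3
2 | eve | 1 | 5 | SF | 90 | A | 1
After WHERE (2 rows):
orders.price | orders.owner | orders.amt | orders.yr | users.city | users.score | users.tag | users.amt
3 | eve | 3 | 1 | BOS | 30 | C | 3
2 | eve | 1 | 5 | SF | 90 | A | 1
After SELECT (2 rows):
orders.yr | users.tag | users.score
1 | C | 30
5 | A | 90

== RESULT ==
orders.yr | users.tag | users.score
1 | C | 30
5 | A | 90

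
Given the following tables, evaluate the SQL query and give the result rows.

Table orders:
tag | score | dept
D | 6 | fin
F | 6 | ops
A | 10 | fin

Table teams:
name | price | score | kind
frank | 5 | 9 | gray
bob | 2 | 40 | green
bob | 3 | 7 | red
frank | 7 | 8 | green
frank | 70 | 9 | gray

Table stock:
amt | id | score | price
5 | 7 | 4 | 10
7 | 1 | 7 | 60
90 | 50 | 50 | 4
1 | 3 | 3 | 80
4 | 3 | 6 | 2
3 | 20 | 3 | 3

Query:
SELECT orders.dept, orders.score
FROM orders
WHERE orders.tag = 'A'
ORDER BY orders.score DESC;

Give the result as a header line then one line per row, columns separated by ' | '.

After WHERE (1 rows):
orders.tag | orders.score | orders.dept
A | 10 | fin
After SELECT (1 rows):
orders.dept | orders.score
fin | 10
After ORDER BY (1 rows):
orders.dept | orders.score
fin | 10

== RESULT ==
orders.dept | orders.score
fin | 10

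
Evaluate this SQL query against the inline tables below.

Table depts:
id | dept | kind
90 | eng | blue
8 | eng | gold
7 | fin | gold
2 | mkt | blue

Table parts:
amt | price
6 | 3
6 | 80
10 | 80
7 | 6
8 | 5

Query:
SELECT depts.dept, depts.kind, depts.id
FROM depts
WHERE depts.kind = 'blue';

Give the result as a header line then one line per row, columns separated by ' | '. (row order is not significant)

== RESULT ==
depts.dept | depts.kind | depts.id
eng | blue | 90
mkt | blue | 2

Derivation:
After WHERE (2 rows):
depts.id | depts.dept | depts.kind
90 | eng | blue
2 | mkt | blue
After SELECT (2 rows):
depts.dept | depts.kind | depts.id
eng | blue | 90
mkt | blue | 2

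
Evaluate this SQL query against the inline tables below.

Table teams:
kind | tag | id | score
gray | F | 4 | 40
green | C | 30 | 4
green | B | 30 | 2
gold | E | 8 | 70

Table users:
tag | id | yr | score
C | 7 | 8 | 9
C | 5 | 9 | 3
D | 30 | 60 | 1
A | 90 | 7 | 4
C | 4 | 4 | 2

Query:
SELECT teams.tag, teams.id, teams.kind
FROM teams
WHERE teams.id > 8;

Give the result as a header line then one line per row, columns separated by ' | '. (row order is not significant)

== RESULT ==
teams.tag | teams.id | teams.kind
C | 30 | green
B | 30 | green

Derivation:
After WHERE (2 rows):
teams.kind | teams.tag | teams.id | teams.score
green | C | 30 | 4
green | B | 30 | 2
After SELECT (2 rows):
teams.tag | teams.id | teams.kind
C | 30 | green
B | 30 | green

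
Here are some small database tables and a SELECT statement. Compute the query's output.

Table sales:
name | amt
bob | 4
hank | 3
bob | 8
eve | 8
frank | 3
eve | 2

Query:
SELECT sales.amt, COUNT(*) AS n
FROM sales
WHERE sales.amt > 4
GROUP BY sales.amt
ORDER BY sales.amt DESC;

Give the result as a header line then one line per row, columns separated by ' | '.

After WHERE (2 rows):
sales.name | sales.amt
bob | 8
eve | 8
After GROUP BY (1 rows):
sales.amt | n
8 | 2
After ORDER BY (1 rows):
sales.amt | n
8 | 2

== RESULT ==
sales.amt | n
8 | 2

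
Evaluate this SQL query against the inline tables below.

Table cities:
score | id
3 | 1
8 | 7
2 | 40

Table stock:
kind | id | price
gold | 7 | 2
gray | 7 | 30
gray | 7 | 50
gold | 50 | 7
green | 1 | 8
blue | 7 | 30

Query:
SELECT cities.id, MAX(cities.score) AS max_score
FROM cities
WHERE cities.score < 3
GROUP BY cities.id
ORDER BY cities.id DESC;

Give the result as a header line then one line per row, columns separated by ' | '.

After WHERE (1 rows):
cities.score | cities.id
2 | 40
After GROUP BY (1 rows):
cities.id | max_score
40 | 2
After ORDER BY (1 rows):
cities.id | max_score
40 | 2

== RESULT ==
cities.id | max_score
40 | 2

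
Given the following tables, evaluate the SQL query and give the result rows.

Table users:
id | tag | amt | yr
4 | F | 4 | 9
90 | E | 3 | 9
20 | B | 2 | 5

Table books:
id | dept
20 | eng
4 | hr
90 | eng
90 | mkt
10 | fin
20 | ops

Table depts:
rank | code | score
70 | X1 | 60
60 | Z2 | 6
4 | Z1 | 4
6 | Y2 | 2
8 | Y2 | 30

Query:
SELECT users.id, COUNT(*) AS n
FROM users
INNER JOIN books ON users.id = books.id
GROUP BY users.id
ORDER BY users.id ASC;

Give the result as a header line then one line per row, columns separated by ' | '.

After JOIN books (5 rows):
users.id | users.tag | users.amt | users.yr | books.id | books.dept
4 | F | 4 | 9 | 4 | hr
90 | E | 3 | 9 | 90 | eng
90 | E | 3 | 9 | 90 | mkt
20 | B | 2 | 5 | 20 | eng
20 | B | 2 | 5 | 20 | ops
After GROUP BY (3 rows):
users.id | n
4 | 1
90 | 2
20 | 2
After ORDER BY (3 rows):
users.id | n
4 | 1
20 | 2
90 | 2

== RESULT ==
users.id | n
4 | 1
20 | 2
90 | 2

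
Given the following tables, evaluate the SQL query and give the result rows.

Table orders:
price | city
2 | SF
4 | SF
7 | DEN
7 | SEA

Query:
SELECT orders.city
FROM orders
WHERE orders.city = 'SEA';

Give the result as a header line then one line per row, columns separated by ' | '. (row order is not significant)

After WHERE (1 rows):
orders.price | orders.city
7 | SEA
After SELECT (1 rows):
orders.city
SEA

== RESULT ==
orders.city
SEA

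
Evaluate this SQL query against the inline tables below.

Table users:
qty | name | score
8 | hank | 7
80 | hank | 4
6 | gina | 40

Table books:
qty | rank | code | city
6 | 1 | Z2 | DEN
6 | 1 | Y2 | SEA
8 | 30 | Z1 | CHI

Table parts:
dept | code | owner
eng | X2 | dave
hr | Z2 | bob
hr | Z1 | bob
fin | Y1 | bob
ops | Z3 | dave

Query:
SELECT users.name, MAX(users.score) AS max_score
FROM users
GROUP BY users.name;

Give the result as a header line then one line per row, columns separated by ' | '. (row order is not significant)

== RESULT ==
users.name | max_score
hank | 7
gina | 40

Derivation:
After GROUP BY (2 rows):
users.name | max_score
hank | 7
gina | 40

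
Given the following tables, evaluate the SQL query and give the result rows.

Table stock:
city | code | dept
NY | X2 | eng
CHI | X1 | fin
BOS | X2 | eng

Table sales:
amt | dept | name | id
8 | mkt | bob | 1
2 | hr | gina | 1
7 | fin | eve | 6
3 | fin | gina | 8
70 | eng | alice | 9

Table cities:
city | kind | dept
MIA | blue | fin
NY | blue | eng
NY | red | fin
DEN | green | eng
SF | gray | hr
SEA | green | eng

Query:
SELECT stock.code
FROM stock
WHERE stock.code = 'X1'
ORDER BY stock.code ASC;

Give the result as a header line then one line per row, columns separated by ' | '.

After WHERE (1 rows):
stock.city | stock.code | stock.dept
CHI | X1 | fin
After SELECT (1 rows):
stock.code
X1
After ORDER BY (1 rows):
stock.code
X1

== RESULT ==
stock.code
X1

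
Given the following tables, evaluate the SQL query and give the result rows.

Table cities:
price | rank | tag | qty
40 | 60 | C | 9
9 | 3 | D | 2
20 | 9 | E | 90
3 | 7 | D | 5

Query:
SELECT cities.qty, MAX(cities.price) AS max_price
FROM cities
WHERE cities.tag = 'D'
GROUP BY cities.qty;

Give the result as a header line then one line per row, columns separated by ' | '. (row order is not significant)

== RESULT ==
cities.qty | max_price
2 | 9
5 | 3

Derivation:
After WHERE (2 rows):
cities.price | cities.rank | cities.tag | cities.qty
9 | 3 | D | 2
3 | 7 | D | 5
After GROUP BY (2 rows):
cities.qty | max_price
2 | 9
5 | 3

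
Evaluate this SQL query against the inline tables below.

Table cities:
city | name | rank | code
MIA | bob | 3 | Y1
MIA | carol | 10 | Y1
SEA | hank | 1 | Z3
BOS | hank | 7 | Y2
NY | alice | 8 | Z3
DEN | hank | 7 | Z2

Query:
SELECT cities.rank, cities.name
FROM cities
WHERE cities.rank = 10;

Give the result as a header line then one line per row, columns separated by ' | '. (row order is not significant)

== RESULT ==
cities.rank | cities.name
10 | carol

Derivation:
After WHERE (1 rows):
cities.city | cities.name | cities.rank | cities.code
MIA | carol | 10 | Y1
After SELECT (1 rows):
cities.rank | cities.name
10 | carol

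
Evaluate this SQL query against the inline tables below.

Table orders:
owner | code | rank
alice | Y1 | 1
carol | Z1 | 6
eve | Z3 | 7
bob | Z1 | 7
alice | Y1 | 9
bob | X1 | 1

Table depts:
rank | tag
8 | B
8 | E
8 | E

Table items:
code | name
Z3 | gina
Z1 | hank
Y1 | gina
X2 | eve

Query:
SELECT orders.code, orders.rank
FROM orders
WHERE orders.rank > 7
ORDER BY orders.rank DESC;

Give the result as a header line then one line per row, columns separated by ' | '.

After WHERE (1 rows):
orders.owner | orders.code | orders.rank
alice | Y1 | 9
After SELECT (1 rows):
orders.code | orders.rank
Y1 | 9
After ORDER BY (1 rows):
orders.code | orders.rank
Y1 | 9

== RESULT ==
orders.code | orders.rank
Y1 | 9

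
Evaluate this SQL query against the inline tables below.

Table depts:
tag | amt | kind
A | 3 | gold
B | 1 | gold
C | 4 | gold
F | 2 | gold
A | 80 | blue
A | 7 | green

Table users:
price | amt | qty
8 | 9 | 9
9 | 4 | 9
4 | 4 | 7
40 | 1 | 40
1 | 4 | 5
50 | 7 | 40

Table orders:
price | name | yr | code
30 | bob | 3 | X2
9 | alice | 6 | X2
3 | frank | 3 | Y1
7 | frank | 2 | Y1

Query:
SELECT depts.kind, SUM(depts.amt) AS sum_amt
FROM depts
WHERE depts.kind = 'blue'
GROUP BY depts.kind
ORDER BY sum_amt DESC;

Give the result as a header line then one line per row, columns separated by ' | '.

== RESULT ==
depts.kind | sum_amt
blue | 80

Derivation:
After WHERE (1 rows):
depts.tag | depts.amt | depts.kind
A | 80 | blue
After GROUP BY (1 rows):
depts.kind | sum_amt
blue | 80
After ORDER BY (1 rows):
depts.kind | sum_amt
blue | 80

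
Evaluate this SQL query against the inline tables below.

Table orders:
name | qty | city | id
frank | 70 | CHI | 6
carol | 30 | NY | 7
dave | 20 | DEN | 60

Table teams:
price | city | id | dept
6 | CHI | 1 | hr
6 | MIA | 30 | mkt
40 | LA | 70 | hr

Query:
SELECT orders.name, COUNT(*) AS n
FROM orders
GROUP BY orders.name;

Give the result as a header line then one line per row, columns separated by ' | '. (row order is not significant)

After GROUP BY (3 rows):
orders.name | n
frank | 1
carol | 1
dave | 1

== RESULT ==
orders.name | n
frank | 1
carol | 1
dave | 1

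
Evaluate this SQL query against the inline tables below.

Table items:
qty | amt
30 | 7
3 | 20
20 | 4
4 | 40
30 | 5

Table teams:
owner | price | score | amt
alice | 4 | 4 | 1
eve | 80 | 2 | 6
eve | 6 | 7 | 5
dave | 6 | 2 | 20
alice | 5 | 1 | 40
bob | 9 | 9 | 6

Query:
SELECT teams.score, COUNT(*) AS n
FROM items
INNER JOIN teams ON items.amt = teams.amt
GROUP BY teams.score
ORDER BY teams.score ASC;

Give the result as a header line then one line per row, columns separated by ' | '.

After JOIN teams (3 rows):
items.qty | items.amt | teams.owner | teams.price | teams.score | teams.amt
3 | 20 | dave | 6 | 2 | 20
4 | 40 | alice | 5 | 1 | 40
30 | 5 | eve | 6 | 7 | 5
After GROUP BY (3 rows):
teams.score | n
2 | 1
1 | 1
7 | 1
After ORDER BY (3 rows):
teams.score | n
1 | 1
2 | 1
7 | 1

== RESULT ==
teams.score | n
1 | 1
2 | 1
7 | 1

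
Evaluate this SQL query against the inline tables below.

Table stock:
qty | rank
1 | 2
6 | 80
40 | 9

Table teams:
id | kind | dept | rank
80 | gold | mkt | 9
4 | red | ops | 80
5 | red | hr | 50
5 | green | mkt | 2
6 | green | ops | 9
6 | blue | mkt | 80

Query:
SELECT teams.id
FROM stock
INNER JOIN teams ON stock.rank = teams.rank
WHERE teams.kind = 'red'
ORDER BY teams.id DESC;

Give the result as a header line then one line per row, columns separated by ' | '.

== RESULT ==
teams.id
4

Derivation:
After JOIN teams (5 rows):
stock.qty | stock.rank | teams.id | teams.kind | teams.dept | teams.rank
1 | 2 | 5 | green | mkt | 2
6 | 80 | 4 | red | ops | 80
6 | 80 | 6 | blue | mkt | 80
40 | 9 | 80 | gold | mkt | 9
40 | 9 | 6 | green | ops | 9
After WHERE (1 rows):
stock.qty | stock.rank | teams.id | teams.kind | teams.dept | teams.rank
6 | 80 | 4 | red | ops | 80
After SELECT (1 rows):
teams.id
4
After ORDER BY (1 rows):
teams.id
4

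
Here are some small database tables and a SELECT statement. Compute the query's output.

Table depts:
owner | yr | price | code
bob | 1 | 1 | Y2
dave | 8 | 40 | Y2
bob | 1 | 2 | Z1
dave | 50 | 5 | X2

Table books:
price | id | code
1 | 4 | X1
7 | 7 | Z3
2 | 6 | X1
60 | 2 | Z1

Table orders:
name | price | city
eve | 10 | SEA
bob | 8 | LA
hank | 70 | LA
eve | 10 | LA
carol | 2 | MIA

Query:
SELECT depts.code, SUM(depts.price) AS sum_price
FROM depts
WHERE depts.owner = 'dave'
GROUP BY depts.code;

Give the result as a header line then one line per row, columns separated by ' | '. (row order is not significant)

After WHERE (2 rows):
depts.owner | depts.yr | depts.price | depts.code
dave | 8 | 40 | Y2
dave | 50 | 5 | X2
After GROUP BY (2 rows):
depts.code | sum_price
Y2 | 40
X2 | 5

== RESULT ==
depts.code | sum_price
Y2 | 40
X2 | 5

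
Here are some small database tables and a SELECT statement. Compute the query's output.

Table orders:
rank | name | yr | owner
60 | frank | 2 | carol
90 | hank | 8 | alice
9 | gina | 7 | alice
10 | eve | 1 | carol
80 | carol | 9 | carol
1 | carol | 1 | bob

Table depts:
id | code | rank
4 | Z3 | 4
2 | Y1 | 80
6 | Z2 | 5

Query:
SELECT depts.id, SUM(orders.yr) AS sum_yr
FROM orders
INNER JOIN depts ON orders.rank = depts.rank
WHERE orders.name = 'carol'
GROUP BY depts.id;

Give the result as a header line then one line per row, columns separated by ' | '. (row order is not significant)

== RESULT ==
depts.id | sum_yr
2 | 9

Derivation:
After JOIN depts (1 rows):
orders.rank | orders.name | orders.yr | orders.owner | depts.id | depts.code | depts.rank
80 | carol | 9 | carol | 2 | Y1 | 80
After WHERE (1 rows):
orders.rank | orders.name | orders.yr | orders.owner | depts.id | depts.code | depts.rank
80 | carol | 9 | carol | 2 | Y1 | 80
After GROUP BY (1 rows):
depts.id | sum_yr
2 | 9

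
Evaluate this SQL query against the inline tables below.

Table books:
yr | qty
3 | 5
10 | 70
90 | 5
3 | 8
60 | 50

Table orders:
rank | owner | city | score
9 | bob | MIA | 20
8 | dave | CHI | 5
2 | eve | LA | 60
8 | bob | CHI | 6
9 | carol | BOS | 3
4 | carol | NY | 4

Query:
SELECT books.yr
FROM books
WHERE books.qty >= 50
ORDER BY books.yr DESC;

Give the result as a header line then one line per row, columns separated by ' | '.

After WHERE (2 rows):
books.yr | books.qty
10 | 70
60 | 50
After SELECT (2 rows):
books.yr
10
60
After ORDER BY (2 rows):
books.yr
60
10

== RESULT ==
books.yr
60
10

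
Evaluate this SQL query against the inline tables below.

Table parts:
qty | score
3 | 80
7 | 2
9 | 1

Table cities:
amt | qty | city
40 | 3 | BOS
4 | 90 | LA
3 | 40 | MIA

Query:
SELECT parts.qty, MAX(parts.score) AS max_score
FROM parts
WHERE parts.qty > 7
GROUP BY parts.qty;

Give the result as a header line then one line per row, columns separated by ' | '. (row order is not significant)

== RESULT ==
parts.qty | max_score
9 | 1

Derivation:
After WHERE (1 rows):
parts.qty | parts.score
9 | 1
After GROUP BY (1 rows):
parts.qty | max_score
9 | 1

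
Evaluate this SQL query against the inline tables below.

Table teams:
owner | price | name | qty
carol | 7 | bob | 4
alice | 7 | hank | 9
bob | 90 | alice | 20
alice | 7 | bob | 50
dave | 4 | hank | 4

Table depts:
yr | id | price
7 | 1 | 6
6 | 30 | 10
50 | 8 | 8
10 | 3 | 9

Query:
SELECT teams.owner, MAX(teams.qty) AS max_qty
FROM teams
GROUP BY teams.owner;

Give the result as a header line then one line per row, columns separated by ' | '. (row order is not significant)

After GROUP BY (4 rows):
teams.owner | max_qty
carol | 4
alice | 50
bob | 20
dave | 4

== RESULT ==
teams.owner | max_qty
carol | 4
alice | 50
bob | 20
dave | 4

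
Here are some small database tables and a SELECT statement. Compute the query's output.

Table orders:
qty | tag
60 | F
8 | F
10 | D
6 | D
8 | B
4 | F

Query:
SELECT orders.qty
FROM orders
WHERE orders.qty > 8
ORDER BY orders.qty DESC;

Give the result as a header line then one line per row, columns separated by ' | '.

After WHERE (2 rows):
orders.qty | orders.tag
60 | F
10 | D
After SELECT (2 rows):
orders.qty
60
10
After ORDER BY (2 rows):
orders.qty
60
10

== RESULT ==
orders.qty
60
10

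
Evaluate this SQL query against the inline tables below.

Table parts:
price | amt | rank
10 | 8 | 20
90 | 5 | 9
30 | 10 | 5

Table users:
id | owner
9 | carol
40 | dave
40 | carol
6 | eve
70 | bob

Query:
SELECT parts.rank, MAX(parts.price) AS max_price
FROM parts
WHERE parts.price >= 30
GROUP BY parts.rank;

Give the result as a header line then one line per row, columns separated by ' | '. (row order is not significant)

== RESULT ==
parts.rank | max_price
9 | 90
5 | 30

Derivation:
After WHERE (2 rows):
parts.price | parts.amt | parts.rank
90 | 5 | 9
30 | 10 | 5
After GROUP BY (2 rows):
parts.rank | max_price
9 | 90
5 | 30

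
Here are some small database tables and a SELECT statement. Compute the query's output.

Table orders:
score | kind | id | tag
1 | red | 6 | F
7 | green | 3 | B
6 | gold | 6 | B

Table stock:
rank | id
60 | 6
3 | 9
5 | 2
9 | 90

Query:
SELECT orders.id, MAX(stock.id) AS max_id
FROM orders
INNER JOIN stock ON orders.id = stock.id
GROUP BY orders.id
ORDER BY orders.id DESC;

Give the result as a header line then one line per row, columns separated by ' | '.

After JOIN stock (2 rows):
orders.score | orders.kind | orders.id | orders.tag | stock.rank | stock.id
1 | red | 6 | F | 60 | 6
6 | gold | 6 | B | 60 | 6
After GROUP BY (1 rows):
orders.id | max_id
6 | 6
After ORDER BY (1 rows):
orders.id | max_id
6 | 6

== RESULT ==
orders.id | max_id
6 | 6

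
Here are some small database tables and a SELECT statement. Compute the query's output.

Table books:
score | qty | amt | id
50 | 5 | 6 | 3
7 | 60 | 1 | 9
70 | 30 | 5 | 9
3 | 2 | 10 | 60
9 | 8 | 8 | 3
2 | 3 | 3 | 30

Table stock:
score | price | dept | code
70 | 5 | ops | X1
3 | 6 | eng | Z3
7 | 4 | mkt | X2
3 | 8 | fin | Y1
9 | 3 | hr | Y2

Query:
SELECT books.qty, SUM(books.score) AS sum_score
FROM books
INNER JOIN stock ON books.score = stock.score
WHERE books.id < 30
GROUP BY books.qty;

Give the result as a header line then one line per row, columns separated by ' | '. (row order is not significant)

After JOIN stock (5 rows):
books.score | books.qty | books.amt | books.id | stock.score | stock.price | stock.dept | stock.code
7 | 60 | 1 | 9 | 7 | 4 | mkt | X2
70 | 30 | 5 | 9 | 70 | 5 | ops | X1
3 | 2 | 10 | 60 | 3 | 6 | eng | Z3
3 | 2 | 10 | 60 | 3 | 8 | fin | Y1
9 | 8 | 8 | 3 | 9 | 3 | hr | Y2
After WHERE (3 rows):
books.score | books.qty | books.amt | books.id | stock.score | stock.price | stock.dept | stock.code
7 | 60 | 1 | 9 | 7 | 4 | mkt | X2
70 | 30 | 5 | 9 | 70 | 5 | ops | X1
9 | 8 | 8 | 3 | 9 | 3 | hr | Y2
After GROUP BY (3 rows):
books.qty | sum_score
60 | 7
30 | 70
8 | 9

== RESULT ==
books.qty | sum_score
60 | 7
30 | 70
8 | 9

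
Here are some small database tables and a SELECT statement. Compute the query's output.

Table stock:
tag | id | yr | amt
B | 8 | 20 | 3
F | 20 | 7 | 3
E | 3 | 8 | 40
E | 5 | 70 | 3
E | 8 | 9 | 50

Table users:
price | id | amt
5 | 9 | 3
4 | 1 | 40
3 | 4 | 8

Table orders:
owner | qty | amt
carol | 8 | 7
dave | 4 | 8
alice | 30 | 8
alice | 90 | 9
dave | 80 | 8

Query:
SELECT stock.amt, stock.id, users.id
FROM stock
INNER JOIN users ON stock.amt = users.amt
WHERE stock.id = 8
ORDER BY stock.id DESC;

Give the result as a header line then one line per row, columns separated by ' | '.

== RESULT ==
stock.amt | stock.id | users.id
3 | 8 | 9

Derivation:
After JOIN users (4 rows):
stock.tag | stock.id | stock.yr | stock.amt | users.price | users.id | users.amt
B | 8 | 20 | 3 | 5 | 9 | 3
F | 20 | 7 | 3 | 5 | 9 | 3
E | 3 | 8 | 40 | 4 | 1 | 40
E | 5 | 70 | 3 | 5 | 9 | 3
After WHERE (1 rows):
stock.tag | stock.id | stock.yr | stock.amt | users.price | users.id | users.amt
B | 8 | 20 | 3 | 5 | 9 | 3
After SELECT (1 rows):
stock.amt | stock.id | users.id
3 | 8 | 9
After ORDER BY (1 rows):
stock.amt | stock.id | users.id
3 | 8 | 9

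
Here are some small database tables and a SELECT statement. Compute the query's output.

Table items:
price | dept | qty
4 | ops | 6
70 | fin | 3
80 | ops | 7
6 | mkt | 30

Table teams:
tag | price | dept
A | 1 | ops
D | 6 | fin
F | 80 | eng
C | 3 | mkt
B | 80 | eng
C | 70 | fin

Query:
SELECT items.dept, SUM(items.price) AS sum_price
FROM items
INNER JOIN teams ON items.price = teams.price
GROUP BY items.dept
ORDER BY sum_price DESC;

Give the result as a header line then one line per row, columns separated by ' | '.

After JOIN teams (4 rows):
items.price | items.dept | items.qty | teams.tag | teams.price | teams.dept
70 | fin | 3 | C | 70 | fin
80 | ops | 7 | F | 80 | eng
80 | ops | 7 | B | 80 | eng
6 | mkt | 30 | D | 6 | fin
After GROUP BY (3 rows):
items.dept | sum_price
fin | 70
ops | 160
mkt | 6
After ORDER BY (3 rows):
items.dept | sum_price
ops | 160
fin | 70
mkt | 6

== RESULT ==
items.dept | sum_price
ops | 160
fin | 70
mkt | 6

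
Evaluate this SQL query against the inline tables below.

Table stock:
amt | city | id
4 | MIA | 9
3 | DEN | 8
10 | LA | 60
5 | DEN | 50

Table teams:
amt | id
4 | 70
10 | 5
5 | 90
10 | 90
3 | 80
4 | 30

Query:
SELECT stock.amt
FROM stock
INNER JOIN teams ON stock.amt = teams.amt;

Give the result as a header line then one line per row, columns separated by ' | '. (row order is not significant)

After JOIN teams (6 rows):
stock.amt | stock.city | stock.id | teams.amt | teams.id
4 | MIA | 9 | 4 | 70
4 | MIA | 9 | 4 | 30
3 | DEN | 8 | 3 | 80
10 | LA | 60 | 10 | 5
10 | LA | 60 | 10 | 90
5 | DEN | 50 | 5 | 90
After SELECT (6 rows):
stock.amt
4
4
3
10
10
5

== RESULT ==
stock.amt
4
4
3
10
10
5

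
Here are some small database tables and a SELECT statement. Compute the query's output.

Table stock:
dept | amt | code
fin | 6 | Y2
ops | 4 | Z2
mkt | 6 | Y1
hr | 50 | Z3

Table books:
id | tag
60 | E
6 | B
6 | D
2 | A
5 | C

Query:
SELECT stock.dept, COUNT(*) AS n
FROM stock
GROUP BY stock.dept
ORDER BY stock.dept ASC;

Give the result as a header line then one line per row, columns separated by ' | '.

== RESULT ==
stock.dept | n
fin | 1
hr | 1
mkt | 1
ops | 1

Derivation:
After GROUP BY (4 rows):
stock.dept | n
fin | 1
ops | 1
mkt | 1
hr | 1
After ORDER BY (4 rows):
stock.dept | n
fin | 1
hr | 1
mkt | 1
ops | 1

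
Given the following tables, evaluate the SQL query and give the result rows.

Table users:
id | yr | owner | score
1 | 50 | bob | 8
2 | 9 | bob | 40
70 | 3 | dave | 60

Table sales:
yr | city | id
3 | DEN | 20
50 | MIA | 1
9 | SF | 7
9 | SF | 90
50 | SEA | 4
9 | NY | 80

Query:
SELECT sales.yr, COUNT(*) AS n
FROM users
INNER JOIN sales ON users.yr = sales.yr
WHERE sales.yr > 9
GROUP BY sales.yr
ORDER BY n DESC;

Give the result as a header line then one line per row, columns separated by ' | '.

== RESULT ==
sales.yr | n
50 | 2

Derivation:
After JOIN sales (6 rows):
users.id | users.yr | users.owner | users.score | sales.yr | sales.city | sales.id
1 | 50 | bob | 8 | 50 | MIA | 1
1 | 50 | bob | 8 | 50 | SEA | 4
2 | 9 | bob | 40 | 9 | SF | 7
2 | 9 | bob | 40 | 9 | SF | 90
2 | 9 | bob | 40 | 9 | NY | 80
70 | 3 | dave | 60 | 3 | DEN | 20
After WHERE (2 rows):
users.id | users.yr | users.owner | users.score | sales.yr | sales.city | sales.id
1 | 50 | bob | 8 | 50 | MIA | 1
1 | 50 | bob | 8 | 50 | SEA | 4
After GROUP BY (1 rows):
sales.yr | n
50 | 2
After ORDER BY (1 rows):
sales.yr | n
50 | 2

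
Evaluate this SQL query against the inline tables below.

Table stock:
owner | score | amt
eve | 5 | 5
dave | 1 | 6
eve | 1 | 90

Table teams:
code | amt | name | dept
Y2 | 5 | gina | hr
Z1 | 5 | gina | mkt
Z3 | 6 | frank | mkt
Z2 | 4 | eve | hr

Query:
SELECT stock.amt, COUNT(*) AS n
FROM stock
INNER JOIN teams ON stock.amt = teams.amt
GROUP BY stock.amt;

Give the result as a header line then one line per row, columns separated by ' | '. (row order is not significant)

== RESULT ==
stock.amt | n
5 | 2
6 | 1

Derivation:
After JOIN teams (3 rows):
stock.owner | stock.score | stock.amt | teams.code | teams.amt | teams.name | teams.dept
eve | 5 | 5 | Y2 | 5 | gina | hr
eve | 5 | 5 | Z1 | 5 | gina | mkt
dave | 1 | 6 | Z3 | 6 | frank | mkt
After GROUP BY (2 rows):
stock.amt | n
5 | 2
6 | 1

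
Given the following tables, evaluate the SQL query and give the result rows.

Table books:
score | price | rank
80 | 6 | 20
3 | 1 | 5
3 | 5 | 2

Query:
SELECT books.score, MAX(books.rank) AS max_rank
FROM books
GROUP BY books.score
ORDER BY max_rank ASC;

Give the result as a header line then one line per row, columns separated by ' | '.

After GROUP BY (2 rows):
books.score | max_rank
80 | 20
3 | 5
After ORDER BY (2 rows):
books.score | max_rank
3 | 5
80 | 20

== RESULT ==
books.score | max_rank
3 | 5
80 | 20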